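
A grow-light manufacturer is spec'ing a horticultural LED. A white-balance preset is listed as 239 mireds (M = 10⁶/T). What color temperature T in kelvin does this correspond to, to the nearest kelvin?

T = 10⁶ / 239 = 4184.10 K → 4184 K.

4184 K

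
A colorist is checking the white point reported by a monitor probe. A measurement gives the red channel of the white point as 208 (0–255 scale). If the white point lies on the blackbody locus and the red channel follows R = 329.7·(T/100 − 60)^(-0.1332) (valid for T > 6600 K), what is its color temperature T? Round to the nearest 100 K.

(t − 60)^(-0.1332) = 208/329.7 = 0.63088.
t − 60 = 0.63088^(1/-0.1332) = 0.63088^(-7.508) = 31.763, so t = 91.763.
T = 100·t = 9176 K → 9200 K to the nearest 100 K.

9200 K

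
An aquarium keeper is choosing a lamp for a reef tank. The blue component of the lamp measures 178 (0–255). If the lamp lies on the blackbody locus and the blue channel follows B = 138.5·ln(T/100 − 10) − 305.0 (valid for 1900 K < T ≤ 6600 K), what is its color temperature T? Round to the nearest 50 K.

4250 K

ln(t − 10) = (178 + 305.0) / 138.5 = 3.4874.
t − 10 = e^3.4874 = 32.700, so t = 42.700.
T = 100·t = 4270 K → 4250 K to the nearest 50 K.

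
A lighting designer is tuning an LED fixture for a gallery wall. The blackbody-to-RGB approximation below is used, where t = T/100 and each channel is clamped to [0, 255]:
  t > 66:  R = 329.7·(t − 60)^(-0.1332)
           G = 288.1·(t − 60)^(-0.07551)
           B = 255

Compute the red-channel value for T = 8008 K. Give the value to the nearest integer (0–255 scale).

t = 8008/100 = 80.08; the t > 66 branch applies.
R = 329.7·(80.08 − 60)^(-0.1332) = 329.7·20.08^(-0.1332) = 329.7·0.67061 = 221.101.
Rounded: 221.

221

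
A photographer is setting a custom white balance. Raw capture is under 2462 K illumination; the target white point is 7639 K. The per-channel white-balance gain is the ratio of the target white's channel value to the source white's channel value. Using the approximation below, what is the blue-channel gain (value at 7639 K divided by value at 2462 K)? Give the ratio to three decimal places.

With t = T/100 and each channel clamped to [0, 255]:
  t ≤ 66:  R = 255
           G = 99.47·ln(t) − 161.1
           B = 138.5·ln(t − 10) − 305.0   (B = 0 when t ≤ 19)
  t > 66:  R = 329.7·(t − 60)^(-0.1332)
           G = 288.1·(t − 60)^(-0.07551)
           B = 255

3.834

At 2462 K (t = 24.62):
  B = 138.5·ln(24.62 − 10) − 305.0 = 138.5·ln 14.62 − 305.0 = 138.5·2.6824 − 305.0 = 66.511.
At 7639 K (t = 76.39):
  B = 255 by definition for t > 66.
Gain = 255.000 / 66.511 = 3.8339 → 3.834.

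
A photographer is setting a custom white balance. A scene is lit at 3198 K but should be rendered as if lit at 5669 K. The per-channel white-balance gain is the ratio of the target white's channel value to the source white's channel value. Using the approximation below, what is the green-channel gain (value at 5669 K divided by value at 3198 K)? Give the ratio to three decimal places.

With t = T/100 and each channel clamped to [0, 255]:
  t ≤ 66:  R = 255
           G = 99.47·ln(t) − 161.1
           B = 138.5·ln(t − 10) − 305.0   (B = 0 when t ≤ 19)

1.310

At 3198 K (t = 31.98):
  G = 99.47·ln 31.98 − 161.1 = 99.47·3.4651 − 161.1 = 183.575.
At 5669 K (t = 56.69):
  G = 99.47·ln 56.69 − 161.1 = 99.47·4.0376 − 161.1 = 240.520.
Gain = 240.520 / 183.575 = 1.3102 → 1.310.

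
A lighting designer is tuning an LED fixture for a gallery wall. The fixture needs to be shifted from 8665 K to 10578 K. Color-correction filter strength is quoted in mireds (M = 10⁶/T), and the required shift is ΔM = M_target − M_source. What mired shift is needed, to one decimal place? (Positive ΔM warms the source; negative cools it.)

-20.9 mireds

M_source = 10⁶/8665 = 115.407; M_target = 10⁶/10578 = 94.536.
ΔM = 94.536 − 115.407 = -20.871 → -20.9 mireds, a cooling shift.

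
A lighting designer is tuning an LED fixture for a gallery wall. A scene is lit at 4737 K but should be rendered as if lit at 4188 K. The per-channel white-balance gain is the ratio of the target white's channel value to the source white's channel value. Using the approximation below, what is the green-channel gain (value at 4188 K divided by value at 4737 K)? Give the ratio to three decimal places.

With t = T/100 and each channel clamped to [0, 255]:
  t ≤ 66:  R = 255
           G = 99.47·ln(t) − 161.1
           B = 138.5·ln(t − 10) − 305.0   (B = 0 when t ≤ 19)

At 4737 K (t = 47.37):
  G = 99.47·ln 47.37 − 161.1 = 99.47·3.8580 − 161.1 = 222.654.
At 4188 K (t = 41.88):
  G = 99.47·ln 41.88 − 161.1 = 99.47·3.7348 − 161.1 = 210.401.
Gain = 210.401 / 222.654 = 0.9450 → 0.945.

0.945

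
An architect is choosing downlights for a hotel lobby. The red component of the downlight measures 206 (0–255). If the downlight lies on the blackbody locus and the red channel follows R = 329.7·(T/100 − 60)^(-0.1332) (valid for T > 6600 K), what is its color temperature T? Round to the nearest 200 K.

(t − 60)^(-0.1332) = 206/329.7 = 0.62481.
t − 60 = 0.62481^(1/-0.1332) = 0.62481^(-7.508) = 34.152, so t = 94.152.
T = 100·t = 9415 K → 9400 K to the nearest 200 K.

9400 K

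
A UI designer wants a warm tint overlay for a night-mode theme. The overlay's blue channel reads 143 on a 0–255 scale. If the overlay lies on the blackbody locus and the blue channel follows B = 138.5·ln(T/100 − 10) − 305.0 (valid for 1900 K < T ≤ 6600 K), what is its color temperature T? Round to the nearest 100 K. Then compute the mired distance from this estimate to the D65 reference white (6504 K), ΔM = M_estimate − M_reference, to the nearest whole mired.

ln(t − 10) = (143 + 305.0) / 138.5 = 3.2347.
t − 10 = e^3.2347 = 25.398, so t = 35.398.
T = 100·t = 3540 K → 3500 K to the nearest 100 K.
M_estimate = 10⁶/3500 = 285.71; M_reference = 10⁶/6504 = 153.75.
ΔM = 285.71 − 153.75 = 131.96 → +132 mireds.

+132 mireds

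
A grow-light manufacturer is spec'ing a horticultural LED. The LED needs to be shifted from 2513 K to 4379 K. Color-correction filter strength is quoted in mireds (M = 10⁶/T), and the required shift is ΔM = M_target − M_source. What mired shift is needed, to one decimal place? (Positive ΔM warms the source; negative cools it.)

-169.6 mireds

M_source = 10⁶/2513 = 397.931; M_target = 10⁶/4379 = 228.363.
ΔM = 228.363 − 397.931 = -169.568 → -169.6 mireds, a cooling shift.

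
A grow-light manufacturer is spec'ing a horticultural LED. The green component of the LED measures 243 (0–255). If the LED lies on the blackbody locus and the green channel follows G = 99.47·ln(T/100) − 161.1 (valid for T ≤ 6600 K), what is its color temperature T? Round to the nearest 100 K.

ln t = (243 + 161.1) / 99.47 = 4.0625.
t = e^4.0625 = 58.121.
T = 100·t = 5812 K → 5800 K to the nearest 100 K.

5800 K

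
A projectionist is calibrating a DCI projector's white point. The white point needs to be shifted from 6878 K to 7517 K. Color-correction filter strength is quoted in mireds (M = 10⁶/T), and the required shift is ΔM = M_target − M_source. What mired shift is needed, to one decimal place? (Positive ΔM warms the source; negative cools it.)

-12.4 mireds

M_source = 10⁶/6878 = 145.391; M_target = 10⁶/7517 = 133.032.
ΔM = 133.032 − 145.391 = -12.359 → -12.4 mireds, a cooling shift.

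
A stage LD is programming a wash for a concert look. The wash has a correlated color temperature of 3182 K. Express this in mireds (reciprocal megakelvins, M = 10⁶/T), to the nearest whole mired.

314 mireds

M = 10⁶ / 3182 = 314.268 → 314 mireds.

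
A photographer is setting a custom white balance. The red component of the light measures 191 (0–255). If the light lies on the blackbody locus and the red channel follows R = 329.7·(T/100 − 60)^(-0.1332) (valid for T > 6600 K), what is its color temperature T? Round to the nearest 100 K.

12000 K

(t − 60)^(-0.1332) = 191/329.7 = 0.57931.
t − 60 = 0.57931^(1/-0.1332) = 0.57931^(-7.508) = 60.245, so t = 120.245.
T = 100·t = 12025 K → 12000 K to the nearest 100 K.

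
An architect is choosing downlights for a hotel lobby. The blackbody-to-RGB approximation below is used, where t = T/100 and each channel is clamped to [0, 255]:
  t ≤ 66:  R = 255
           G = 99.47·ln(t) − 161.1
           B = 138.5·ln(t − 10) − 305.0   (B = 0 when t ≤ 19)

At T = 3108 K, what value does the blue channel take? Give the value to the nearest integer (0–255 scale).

t = 3108/100 = 31.08; the t ≤ 66 branch applies.
B = 138.5·ln(31.08 − 10) − 305.0 = 138.5·ln 21.08 − 305.0 = 138.5·3.0483 − 305.0 = 117.193.
Rounded: 117.

117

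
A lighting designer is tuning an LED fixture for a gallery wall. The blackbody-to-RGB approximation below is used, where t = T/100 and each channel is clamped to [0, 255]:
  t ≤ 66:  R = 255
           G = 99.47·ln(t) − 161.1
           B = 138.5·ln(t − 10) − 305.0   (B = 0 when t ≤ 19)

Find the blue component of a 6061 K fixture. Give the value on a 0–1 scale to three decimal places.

0.935

t = 6061/100 = 60.61; the t ≤ 66 branch applies.
B = 138.5·ln(60.61 − 10) − 305.0 = 138.5·ln 50.61 − 305.0 = 138.5·3.9241 − 305.0 = 238.495.
On a 0–1 scale: 238.495/255 = 0.9353 → 0.935.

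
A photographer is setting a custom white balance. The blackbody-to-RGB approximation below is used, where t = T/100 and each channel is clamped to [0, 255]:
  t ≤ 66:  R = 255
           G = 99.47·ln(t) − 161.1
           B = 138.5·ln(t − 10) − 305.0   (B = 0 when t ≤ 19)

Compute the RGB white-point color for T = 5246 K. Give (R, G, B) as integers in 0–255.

t = 5246/100 = 52.46; the t ≤ 66 branch applies.
R = 255 by definition for t ≤ 66.
G = 99.47·ln 52.46 − 161.1 = 99.47·3.9601 − 161.1 = 232.806.
B = 138.5·ln(52.46 − 10) − 305.0 = 138.5·ln 42.46 − 305.0 = 138.5·3.7486 − 305.0 = 214.176.
Rounded: (255, 233, 214).

(255, 233, 214)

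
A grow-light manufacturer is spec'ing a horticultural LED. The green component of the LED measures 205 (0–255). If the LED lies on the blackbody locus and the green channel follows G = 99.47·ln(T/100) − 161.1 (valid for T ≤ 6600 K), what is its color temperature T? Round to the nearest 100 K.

ln t = (205 + 161.1) / 99.47 = 3.6805.
t = e^3.6805 = 39.666.
T = 100·t = 3967 K → 4000 K to the nearest 100 K.

4000 K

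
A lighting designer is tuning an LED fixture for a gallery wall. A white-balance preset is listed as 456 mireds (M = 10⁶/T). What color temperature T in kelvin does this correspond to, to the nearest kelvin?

2193 K

T = 10⁶ / 456 = 2192.98 K → 2193 K.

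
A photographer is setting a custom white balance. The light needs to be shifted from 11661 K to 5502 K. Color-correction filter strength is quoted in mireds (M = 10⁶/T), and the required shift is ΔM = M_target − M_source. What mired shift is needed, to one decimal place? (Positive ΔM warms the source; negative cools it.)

M_source = 10⁶/11661 = 85.756; M_target = 10⁶/5502 = 181.752.
ΔM = 181.752 − 85.756 = 95.996 → +96.0 mireds, a warming shift.

+96.0 mireds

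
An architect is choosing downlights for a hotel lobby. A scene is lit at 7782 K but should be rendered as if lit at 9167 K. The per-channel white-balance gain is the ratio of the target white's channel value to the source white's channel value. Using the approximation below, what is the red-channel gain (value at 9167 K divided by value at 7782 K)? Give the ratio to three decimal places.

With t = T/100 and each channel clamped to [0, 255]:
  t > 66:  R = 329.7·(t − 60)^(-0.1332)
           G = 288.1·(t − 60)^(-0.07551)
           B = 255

At 7782 K (t = 77.82):
  R = 329.7·(77.82 − 60)^(-0.1332) = 329.7·17.82^(-0.1332) = 329.7·0.68136 = 224.646.
At 9167 K (t = 91.67):
  R = 329.7·(91.67 − 60)^(-0.1332) = 329.7·31.67^(-0.1332) = 329.7·0.63112 = 208.081.
Gain = 208.081 / 224.646 = 0.9263 → 0.926.

0.926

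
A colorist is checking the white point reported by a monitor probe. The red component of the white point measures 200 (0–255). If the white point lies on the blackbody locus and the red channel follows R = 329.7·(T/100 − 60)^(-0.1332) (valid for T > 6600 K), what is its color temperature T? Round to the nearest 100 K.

(t − 60)^(-0.1332) = 200/329.7 = 0.60661.
t − 60 = 0.60661^(1/-0.1332) = 0.60661^(-7.508) = 42.638, so t = 102.638.
T = 100·t = 10264 K → 10300 K to the nearest 100 K.

10300 K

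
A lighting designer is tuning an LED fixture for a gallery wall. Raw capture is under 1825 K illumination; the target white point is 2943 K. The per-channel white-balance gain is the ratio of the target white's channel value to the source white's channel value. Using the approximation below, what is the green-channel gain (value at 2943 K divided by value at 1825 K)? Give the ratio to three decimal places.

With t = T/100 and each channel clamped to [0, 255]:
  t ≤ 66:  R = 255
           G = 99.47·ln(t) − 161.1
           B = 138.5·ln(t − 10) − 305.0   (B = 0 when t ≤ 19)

1.372

At 1825 K (t = 18.25):
  G = 99.47·ln 18.25 − 161.1 = 99.47·2.9042 − 161.1 = 127.777.
At 2943 K (t = 29.43):
  G = 99.47·ln 29.43 − 161.1 = 99.47·3.3820 − 161.1 = 175.309.
Gain = 175.309 / 127.777 = 1.3720 → 1.372.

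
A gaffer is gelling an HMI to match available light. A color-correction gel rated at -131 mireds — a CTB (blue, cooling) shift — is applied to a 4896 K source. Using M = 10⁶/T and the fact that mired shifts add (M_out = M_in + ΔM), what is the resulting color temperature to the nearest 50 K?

13650 K

M_in = 10⁶/4896 = 204.25 mireds.
M_out = 204.25 + (-131) = 73.25 mireds.
T_out = 10⁶/73.25 = 13652.2 K → 13650 K.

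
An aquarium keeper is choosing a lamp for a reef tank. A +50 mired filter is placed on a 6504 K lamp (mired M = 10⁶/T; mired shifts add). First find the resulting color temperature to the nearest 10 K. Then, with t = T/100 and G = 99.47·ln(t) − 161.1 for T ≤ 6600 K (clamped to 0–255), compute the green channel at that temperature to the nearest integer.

M_in = 10⁶/6504 = 153.75; M_out = 153.75 + (+50) = 203.75.
T_out = 10⁶/203.75 = 4907.9 K → 4910 K; t = 49.1.
G = 99.47·ln 49.1 − 161.1 = 99.47·3.8939 − 161.1 = 226.222.
Rounded: 226.

226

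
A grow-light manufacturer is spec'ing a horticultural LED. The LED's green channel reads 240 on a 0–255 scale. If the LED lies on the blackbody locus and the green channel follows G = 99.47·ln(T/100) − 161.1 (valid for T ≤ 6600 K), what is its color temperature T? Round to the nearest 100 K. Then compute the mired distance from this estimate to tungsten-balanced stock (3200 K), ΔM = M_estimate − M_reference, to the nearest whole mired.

-134 mireds

ln t = (240 + 161.1) / 99.47 = 4.0324.
t = e^4.0324 = 56.394.
T = 100·t = 5639 K → 5600 K to the nearest 100 K.
M_estimate = 10⁶/5600 = 178.57; M_reference = 10⁶/3200 = 312.50.
ΔM = 178.57 − 312.50 = -133.93 → -134 mireds.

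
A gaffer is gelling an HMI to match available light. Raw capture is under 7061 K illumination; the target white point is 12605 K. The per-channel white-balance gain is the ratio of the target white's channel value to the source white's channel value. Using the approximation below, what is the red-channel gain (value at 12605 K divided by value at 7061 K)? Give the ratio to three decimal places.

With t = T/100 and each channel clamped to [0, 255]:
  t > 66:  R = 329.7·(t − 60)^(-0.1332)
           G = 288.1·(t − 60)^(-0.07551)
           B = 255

0.784

At 7061 K (t = 70.61):
  R = 329.7·(70.61 − 60)^(-0.1332) = 329.7·10.61^(-0.1332) = 329.7·0.73009 = 240.710.
At 12605 K (t = 126.05):
  R = 329.7·(126.05 − 60)^(-0.1332) = 329.7·66.05^(-0.1332) = 329.7·0.57226 = 188.674.
Gain = 188.674 / 240.710 = 0.7838 → 0.784.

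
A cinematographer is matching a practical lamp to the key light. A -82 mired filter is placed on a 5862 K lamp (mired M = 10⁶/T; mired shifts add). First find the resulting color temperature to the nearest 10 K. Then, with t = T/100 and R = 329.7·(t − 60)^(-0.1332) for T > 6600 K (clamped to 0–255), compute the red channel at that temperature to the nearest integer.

M_in = 10⁶/5862 = 170.59; M_out = 170.59 + (-82) = 88.59.
T_out = 10⁶/88.59 = 11287.9 K → 11290 K; t = 112.9.
R = 329.7·(112.9 − 60)^(-0.1332) = 329.7·52.9^(-0.1332) = 329.7·0.58943 = 194.337.
Rounded: 194.

194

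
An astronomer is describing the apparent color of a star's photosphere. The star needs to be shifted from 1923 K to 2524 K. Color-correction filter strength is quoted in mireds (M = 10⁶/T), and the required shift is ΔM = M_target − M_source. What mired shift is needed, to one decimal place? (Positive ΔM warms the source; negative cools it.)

M_source = 10⁶/1923 = 520.021; M_target = 10⁶/2524 = 396.197.
ΔM = 396.197 − 520.021 = -123.824 → -123.8 mireds, a cooling shift.

-123.8 mireds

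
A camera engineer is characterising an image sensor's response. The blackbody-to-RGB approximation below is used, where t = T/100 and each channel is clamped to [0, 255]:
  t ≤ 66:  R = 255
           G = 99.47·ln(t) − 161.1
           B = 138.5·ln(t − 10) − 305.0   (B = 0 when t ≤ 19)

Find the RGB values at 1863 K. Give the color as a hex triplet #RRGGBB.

#FF8200

t = 1863/100 = 18.63; the t ≤ 66 branch applies.
R = 255 by definition for t ≤ 66.
G = 99.47·ln 18.63 − 161.1 = 99.47·2.9248 − 161.1 = 129.827.
t = 18.63 ≤ 19, so B = 0.
Rounded: (255, 130, 0).
In hex: #FF8200.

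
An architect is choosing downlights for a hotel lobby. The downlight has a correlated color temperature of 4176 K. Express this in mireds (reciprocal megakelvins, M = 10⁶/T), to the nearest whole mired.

M = 10⁶ / 4176 = 239.464 → 239 mireds.

239 mireds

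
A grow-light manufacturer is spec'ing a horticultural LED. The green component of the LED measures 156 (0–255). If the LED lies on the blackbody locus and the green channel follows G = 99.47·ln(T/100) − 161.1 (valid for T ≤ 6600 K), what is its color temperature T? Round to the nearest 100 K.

2400 K

ln t = (156 + 161.1) / 99.47 = 3.1879.
t = e^3.1879 = 24.237.
T = 100·t = 2424 K → 2400 K to the nearest 100 K.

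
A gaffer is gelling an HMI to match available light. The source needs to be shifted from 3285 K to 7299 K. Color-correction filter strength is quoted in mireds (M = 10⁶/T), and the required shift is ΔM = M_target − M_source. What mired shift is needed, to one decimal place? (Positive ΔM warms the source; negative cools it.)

-167.4 mireds

M_source = 10⁶/3285 = 304.414; M_target = 10⁶/7299 = 137.005.
ΔM = 137.005 − 304.414 = -167.409 → -167.4 mireds, a cooling shift.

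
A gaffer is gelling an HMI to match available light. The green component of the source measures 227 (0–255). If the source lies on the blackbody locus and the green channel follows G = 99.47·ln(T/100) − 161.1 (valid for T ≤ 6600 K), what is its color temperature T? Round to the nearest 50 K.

ln t = (227 + 161.1) / 99.47 = 3.9017.
t = e^3.9017 = 49.485.
T = 100·t = 4949 K → 4950 K to the nearest 50 K.

4950 K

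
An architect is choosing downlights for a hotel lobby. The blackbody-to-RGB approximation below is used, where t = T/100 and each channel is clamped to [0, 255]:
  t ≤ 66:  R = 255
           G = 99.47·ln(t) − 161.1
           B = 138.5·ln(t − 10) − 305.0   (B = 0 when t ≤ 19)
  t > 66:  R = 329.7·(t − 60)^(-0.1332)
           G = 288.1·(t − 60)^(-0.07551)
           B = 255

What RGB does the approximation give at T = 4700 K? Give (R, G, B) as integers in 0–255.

t = 4700/100 = 47; the t ≤ 66 branch applies.
R = 255 by definition for t ≤ 66.
G = 99.47·ln 47 − 161.1 = 99.47·3.8501 − 161.1 = 221.874.
B = 138.5·ln(47 − 10) − 305.0 = 138.5·ln 37 − 305.0 = 138.5·3.6109 − 305.0 = 195.112.
Rounded: (255, 222, 195).

(255, 222, 195)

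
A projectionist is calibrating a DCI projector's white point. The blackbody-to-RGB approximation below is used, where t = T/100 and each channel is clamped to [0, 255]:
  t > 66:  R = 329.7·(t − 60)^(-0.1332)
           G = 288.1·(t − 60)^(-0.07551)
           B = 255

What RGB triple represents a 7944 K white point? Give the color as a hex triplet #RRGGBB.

#DEE6FF

t = 7944/100 = 79.44; the t > 66 branch applies.
R = 329.7·(79.44 − 60)^(-0.1332) = 329.7·19.44^(-0.1332) = 329.7·0.67351 = 222.057.
G = 288.1·(79.44 − 60)^(-0.07551) = 288.1·19.44^(-0.07551) = 288.1·0.79926 = 230.268.
B = 255 by definition for t > 66.
Rounded: (222, 230, 255).
In hex: #DEE6FF.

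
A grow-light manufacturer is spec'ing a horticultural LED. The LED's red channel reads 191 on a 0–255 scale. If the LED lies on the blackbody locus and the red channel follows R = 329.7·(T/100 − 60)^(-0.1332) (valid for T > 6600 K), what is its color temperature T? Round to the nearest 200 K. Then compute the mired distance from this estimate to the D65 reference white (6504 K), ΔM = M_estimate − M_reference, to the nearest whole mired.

(t − 60)^(-0.1332) = 191/329.7 = 0.57931.
t − 60 = 0.57931^(1/-0.1332) = 0.57931^(-7.508) = 60.245, so t = 120.245.
T = 100·t = 12025 K → 12000 K to the nearest 200 K.
M_estimate = 10⁶/12000 = 83.33; M_reference = 10⁶/6504 = 153.75.
ΔM = 83.33 − 153.75 = -70.42 → -70 mireds.

-70 mireds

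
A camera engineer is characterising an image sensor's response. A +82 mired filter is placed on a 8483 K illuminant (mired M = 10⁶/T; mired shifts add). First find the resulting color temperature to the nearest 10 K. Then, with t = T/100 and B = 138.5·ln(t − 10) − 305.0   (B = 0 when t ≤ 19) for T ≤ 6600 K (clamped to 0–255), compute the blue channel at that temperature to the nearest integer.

206

M_in = 10⁶/8483 = 117.88; M_out = 117.88 + (+82) = 199.88.
T_out = 10⁶/199.88 = 5002.9 K → 5000 K; t = 50.
B = 138.5·ln(50 − 10) − 305.0 = 138.5·ln 40 − 305.0 = 138.5·3.6889 − 305.0 = 205.910.
Rounded: 206.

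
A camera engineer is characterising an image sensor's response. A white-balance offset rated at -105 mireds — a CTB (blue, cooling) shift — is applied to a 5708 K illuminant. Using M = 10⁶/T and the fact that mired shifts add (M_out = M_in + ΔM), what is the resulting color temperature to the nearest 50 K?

M_in = 10⁶/5708 = 175.19 mireds.
M_out = 175.19 + (-105) = 70.19 mireds.
T_out = 10⁶/70.19 = 14246.5 K → 14250 K.

14250 K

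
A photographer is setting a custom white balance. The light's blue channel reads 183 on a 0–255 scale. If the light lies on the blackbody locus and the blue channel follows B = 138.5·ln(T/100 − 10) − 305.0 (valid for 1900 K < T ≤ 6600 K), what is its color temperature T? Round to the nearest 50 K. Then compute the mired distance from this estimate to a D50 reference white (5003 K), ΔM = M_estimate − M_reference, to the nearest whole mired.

+27 mireds

ln(t − 10) = (183 + 305.0) / 138.5 = 3.5235.
t − 10 = e^3.5235 = 33.902, so t = 43.902.
T = 100·t = 4390 K → 4400 K to the nearest 50 K.
M_estimate = 10⁶/4400 = 227.27; M_reference = 10⁶/5003 = 199.88.
ΔM = 227.27 − 199.88 = 27.39 → +27 mireds.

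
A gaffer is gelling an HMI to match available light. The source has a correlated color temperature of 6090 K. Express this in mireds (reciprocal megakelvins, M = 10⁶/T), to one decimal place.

164.2 mireds

M = 10⁶ / 6090 = 164.204 → 164.2 mireds.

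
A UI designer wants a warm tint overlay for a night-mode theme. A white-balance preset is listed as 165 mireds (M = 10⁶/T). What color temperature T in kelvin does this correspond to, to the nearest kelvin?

T = 10⁶ / 165 = 6060.61 K → 6061 K.

6061 K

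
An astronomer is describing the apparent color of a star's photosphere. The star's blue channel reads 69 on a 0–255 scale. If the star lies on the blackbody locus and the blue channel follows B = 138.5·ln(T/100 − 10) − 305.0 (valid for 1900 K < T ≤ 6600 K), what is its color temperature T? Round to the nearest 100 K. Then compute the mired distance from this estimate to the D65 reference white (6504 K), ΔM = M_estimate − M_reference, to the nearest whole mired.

+246 mireds

ln(t − 10) = (69 + 305.0) / 138.5 = 2.7004.
t − 10 = e^2.7004 = 14.885, so t = 24.885.
T = 100·t = 2489 K → 2500 K to the nearest 100 K.
M_estimate = 10⁶/2500 = 400.00; M_reference = 10⁶/6504 = 153.75.
ΔM = 400.00 − 153.75 = 246.25 → +246 mireds.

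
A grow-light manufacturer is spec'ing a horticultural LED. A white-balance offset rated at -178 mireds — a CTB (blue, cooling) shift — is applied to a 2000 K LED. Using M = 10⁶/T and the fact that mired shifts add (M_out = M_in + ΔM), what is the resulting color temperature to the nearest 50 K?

3100 K

M_in = 10⁶/2000 = 500.00 mireds.
M_out = 500.00 + (-178) = 322.00 mireds.
T_out = 10⁶/322.00 = 3105.6 K → 3100 K.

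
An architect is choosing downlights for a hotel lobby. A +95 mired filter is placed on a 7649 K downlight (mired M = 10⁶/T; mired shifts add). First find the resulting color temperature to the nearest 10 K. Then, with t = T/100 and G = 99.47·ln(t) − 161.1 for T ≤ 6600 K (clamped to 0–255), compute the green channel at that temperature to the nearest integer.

M_in = 10⁶/7649 = 130.74; M_out = 130.74 + (+95) = 225.74.
T_out = 10⁶/225.74 = 4430.0 K → 4430 K; t = 44.3.
G = 99.47·ln 44.3 − 161.1 = 99.47·3.7910 − 161.1 = 215.989.
Rounded: 216.

216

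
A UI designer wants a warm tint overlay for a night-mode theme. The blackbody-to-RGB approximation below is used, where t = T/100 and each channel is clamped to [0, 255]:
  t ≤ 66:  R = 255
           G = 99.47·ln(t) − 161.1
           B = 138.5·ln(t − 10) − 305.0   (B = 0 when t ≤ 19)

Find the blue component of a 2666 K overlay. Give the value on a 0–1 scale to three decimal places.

t = 2666/100 = 26.66; the t ≤ 66 branch applies.
B = 138.5·ln(26.66 − 10) − 305.0 = 138.5·ln 16.66 − 305.0 = 138.5·2.8130 − 305.0 = 84.602.
On a 0–1 scale: 84.602/255 = 0.3318 → 0.332.

0.332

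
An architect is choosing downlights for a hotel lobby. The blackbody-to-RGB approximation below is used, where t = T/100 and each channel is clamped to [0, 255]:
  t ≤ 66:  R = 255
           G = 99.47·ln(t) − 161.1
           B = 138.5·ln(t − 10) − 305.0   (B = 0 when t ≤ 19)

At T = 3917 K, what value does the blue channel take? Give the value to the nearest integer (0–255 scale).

t = 3917/100 = 39.17; the t ≤ 66 branch applies.
B = 138.5·ln(39.17 − 10) − 305.0 = 138.5·ln 29.17 − 305.0 = 138.5·3.3731 − 305.0 = 162.180.
Rounded: 162.

162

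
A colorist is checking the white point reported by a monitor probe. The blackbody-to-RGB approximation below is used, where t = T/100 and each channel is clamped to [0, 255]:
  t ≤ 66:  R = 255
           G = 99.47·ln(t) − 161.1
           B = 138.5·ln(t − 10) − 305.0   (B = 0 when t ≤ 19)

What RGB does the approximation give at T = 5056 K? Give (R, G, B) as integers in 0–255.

(255, 229, 208)

t = 5056/100 = 50.56; the t ≤ 66 branch applies.
R = 255 by definition for t ≤ 66.
G = 99.47·ln 50.56 − 161.1 = 99.47·3.9232 − 161.1 = 229.137.
B = 138.5·ln(50.56 − 10) − 305.0 = 138.5·ln 40.56 − 305.0 = 138.5·3.7028 − 305.0 = 207.835.
Rounded: (255, 229, 208).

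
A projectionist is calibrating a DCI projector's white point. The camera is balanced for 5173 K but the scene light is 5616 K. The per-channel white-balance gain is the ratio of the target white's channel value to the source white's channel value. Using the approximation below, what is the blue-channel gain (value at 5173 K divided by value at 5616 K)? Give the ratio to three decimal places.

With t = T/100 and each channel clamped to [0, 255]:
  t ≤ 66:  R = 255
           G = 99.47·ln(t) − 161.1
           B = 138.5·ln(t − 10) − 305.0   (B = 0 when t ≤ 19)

At 5616 K (t = 56.16):
  B = 138.5·ln(56.16 − 10) − 305.0 = 138.5·ln 46.16 − 305.0 = 138.5·3.8321 − 305.0 = 225.748.
At 5173 K (t = 51.73):
  B = 138.5·ln(51.73 − 10) − 305.0 = 138.5·ln 41.73 − 305.0 = 138.5·3.7312 − 305.0 = 211.774.
Gain = 211.774 / 225.748 = 0.9381 → 0.938.

0.938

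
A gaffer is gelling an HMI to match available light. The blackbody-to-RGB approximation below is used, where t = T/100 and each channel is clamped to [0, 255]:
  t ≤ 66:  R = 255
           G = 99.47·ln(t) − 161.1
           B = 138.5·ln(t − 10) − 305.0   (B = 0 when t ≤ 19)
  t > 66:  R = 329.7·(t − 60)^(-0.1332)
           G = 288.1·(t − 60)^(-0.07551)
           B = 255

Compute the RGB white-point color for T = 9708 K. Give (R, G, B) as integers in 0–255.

t = 9708/100 = 97.08; the t > 66 branch applies.
R = 329.7·(97.08 − 60)^(-0.1332) = 329.7·37.08^(-0.1332) = 329.7·0.61800 = 203.756.
G = 288.1·(97.08 − 60)^(-0.07551) = 288.1·37.08^(-0.07551) = 288.1·0.76123 = 219.310.
B = 255 by definition for t > 66.
Rounded: (204, 219, 255).

(204, 219, 255)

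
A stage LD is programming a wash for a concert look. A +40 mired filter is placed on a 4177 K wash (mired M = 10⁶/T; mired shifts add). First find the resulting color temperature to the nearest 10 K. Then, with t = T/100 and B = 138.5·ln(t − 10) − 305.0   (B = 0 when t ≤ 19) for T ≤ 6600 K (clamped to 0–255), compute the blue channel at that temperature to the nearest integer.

145

M_in = 10⁶/4177 = 239.41; M_out = 239.41 + (+40) = 279.41.
T_out = 10⁶/279.41 = 3579.0 K → 3580 K; t = 35.8.
B = 138.5·ln(35.8 − 10) − 305.0 = 138.5·ln 25.8 − 305.0 = 138.5·3.2504 − 305.0 = 145.177.
Rounded: 145.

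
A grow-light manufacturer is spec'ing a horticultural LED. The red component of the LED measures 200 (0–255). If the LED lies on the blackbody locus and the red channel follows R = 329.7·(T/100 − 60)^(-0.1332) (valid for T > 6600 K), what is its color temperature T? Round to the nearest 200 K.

10200 K

(t − 60)^(-0.1332) = 200/329.7 = 0.60661.
t − 60 = 0.60661^(1/-0.1332) = 0.60661^(-7.508) = 42.638, so t = 102.638.
T = 100·t = 10264 K → 10200 K to the nearest 200 K.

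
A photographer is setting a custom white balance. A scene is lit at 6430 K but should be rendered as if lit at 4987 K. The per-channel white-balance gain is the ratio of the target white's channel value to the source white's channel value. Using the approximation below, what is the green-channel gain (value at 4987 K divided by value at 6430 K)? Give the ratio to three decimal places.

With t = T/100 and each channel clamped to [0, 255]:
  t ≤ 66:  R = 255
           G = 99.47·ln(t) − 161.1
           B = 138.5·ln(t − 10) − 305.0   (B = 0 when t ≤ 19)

0.900

At 6430 K (t = 64.3):
  G = 99.47·ln 64.3 − 161.1 = 99.47·4.1636 − 161.1 = 253.049.
At 4987 K (t = 49.87):
  G = 99.47·ln 49.87 − 161.1 = 99.47·3.9094 − 161.1 = 227.770.
Gain = 227.770 / 253.049 = 0.9001 → 0.900.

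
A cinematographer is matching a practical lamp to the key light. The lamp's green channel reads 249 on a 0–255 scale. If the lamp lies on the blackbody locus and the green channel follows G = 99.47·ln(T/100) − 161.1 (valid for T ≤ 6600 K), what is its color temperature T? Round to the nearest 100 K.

ln t = (249 + 161.1) / 99.47 = 4.1229.
t = e^4.1229 = 61.735.
T = 100·t = 6174 K → 6200 K to the nearest 100 K.

6200 K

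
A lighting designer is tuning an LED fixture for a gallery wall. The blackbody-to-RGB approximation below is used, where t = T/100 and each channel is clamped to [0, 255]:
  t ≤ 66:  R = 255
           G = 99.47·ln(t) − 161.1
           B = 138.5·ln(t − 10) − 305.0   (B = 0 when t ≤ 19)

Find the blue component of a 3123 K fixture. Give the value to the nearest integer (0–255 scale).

t = 3123/100 = 31.23; the t ≤ 66 branch applies.
B = 138.5·ln(31.23 − 10) − 305.0 = 138.5·ln 21.23 − 305.0 = 138.5·3.0554 − 305.0 = 118.175.
Rounded: 118.

118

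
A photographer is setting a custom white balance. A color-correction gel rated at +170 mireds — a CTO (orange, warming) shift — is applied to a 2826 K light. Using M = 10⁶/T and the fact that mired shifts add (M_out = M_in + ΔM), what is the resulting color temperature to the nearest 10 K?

1910 K

M_in = 10⁶/2826 = 353.86 mireds.
M_out = 353.86 + (+170) = 523.86 mireds.
T_out = 10⁶/523.86 = 1908.9 K → 1910 K.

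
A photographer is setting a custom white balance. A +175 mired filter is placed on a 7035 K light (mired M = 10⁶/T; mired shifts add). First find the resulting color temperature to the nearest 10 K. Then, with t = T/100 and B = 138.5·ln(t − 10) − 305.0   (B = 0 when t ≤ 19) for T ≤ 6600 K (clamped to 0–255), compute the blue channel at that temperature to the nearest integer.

M_in = 10⁶/7035 = 142.15; M_out = 142.15 + (+175) = 317.15.
T_out = 10⁶/317.15 = 3153.1 K → 3150 K; t = 31.5.
B = 138.5·ln(31.5 − 10) − 305.0 = 138.5·ln 21.5 − 305.0 = 138.5·3.0681 − 305.0 = 119.925.
Rounded: 120.

120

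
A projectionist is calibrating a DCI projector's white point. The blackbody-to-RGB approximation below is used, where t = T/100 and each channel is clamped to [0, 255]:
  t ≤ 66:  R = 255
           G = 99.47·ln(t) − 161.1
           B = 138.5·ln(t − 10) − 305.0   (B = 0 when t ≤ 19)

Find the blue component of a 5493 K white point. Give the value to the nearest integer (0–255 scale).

222

t = 5493/100 = 54.93; the t ≤ 66 branch applies.
B = 138.5·ln(54.93 − 10) − 305.0 = 138.5·ln 44.93 − 305.0 = 138.5·3.8051 − 305.0 = 222.007.
Rounded: 222.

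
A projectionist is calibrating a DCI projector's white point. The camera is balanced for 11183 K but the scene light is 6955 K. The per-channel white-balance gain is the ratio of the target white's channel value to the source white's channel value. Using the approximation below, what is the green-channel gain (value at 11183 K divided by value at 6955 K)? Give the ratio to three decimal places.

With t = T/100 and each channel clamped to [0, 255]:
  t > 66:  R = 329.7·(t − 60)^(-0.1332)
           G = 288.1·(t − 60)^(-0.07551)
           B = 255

0.880

At 6955 K (t = 69.55):
  G = 288.1·(69.55 − 60)^(-0.07551) = 288.1·9.55^(-0.07551) = 288.1·0.84333 = 242.965.
At 11183 K (t = 111.83):
  G = 288.1·(111.83 − 60)^(-0.07551) = 288.1·51.83^(-0.07551) = 288.1·0.74222 = 213.833.
Gain = 213.833 / 242.965 = 0.8801 → 0.880.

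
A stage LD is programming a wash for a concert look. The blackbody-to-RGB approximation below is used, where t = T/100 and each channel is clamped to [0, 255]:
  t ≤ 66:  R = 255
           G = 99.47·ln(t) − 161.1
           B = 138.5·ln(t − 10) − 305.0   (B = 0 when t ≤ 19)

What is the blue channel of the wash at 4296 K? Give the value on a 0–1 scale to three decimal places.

t = 4296/100 = 42.96; the t ≤ 66 branch applies.
B = 138.5·ln(42.96 − 10) − 305.0 = 138.5·ln 32.96 − 305.0 = 138.5·3.4953 − 305.0 = 179.098.
On a 0–1 scale: 179.098/255 = 0.7023 → 0.702.

0.702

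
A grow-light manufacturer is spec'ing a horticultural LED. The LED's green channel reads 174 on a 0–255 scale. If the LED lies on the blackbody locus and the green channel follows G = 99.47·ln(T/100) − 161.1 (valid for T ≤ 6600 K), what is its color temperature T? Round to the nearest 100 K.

2900 K

ln t = (174 + 161.1) / 99.47 = 3.3689.
t = e^3.3689 = 29.045.
T = 100·t = 2905 K → 2900 K to the nearest 100 K.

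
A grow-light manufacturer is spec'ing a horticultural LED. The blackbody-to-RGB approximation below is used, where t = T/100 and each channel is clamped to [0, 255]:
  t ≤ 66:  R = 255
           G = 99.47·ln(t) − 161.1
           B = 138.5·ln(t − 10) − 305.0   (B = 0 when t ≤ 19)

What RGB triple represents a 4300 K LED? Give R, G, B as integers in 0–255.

R=255, G=213, B=179

t = 4300/100 = 43; the t ≤ 66 branch applies.
R = 255 by definition for t ≤ 66.
G = 99.47·ln 43 − 161.1 = 99.47·3.7612 − 161.1 = 213.027.
B = 138.5·ln(43 − 10) − 305.0 = 138.5·ln 33 − 305.0 = 138.5·3.4965 − 305.0 = 179.266.
Rounded: (255, 213, 179).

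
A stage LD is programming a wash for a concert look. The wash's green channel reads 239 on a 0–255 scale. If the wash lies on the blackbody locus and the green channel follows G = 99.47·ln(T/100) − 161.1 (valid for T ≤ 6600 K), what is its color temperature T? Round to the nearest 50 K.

5600 K

ln t = (239 + 161.1) / 99.47 = 4.0223.
t = e^4.0223 = 55.830.
T = 100·t = 5583 K → 5600 K to the nearest 50 K.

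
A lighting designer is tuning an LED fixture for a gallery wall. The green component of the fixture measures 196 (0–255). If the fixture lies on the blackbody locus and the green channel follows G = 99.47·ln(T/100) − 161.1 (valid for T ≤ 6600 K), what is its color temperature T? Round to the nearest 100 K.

ln t = (196 + 161.1) / 99.47 = 3.5900.
t = e^3.5900 = 36.235.
T = 100·t = 3624 K → 3600 K to the nearest 100 K.

3600 K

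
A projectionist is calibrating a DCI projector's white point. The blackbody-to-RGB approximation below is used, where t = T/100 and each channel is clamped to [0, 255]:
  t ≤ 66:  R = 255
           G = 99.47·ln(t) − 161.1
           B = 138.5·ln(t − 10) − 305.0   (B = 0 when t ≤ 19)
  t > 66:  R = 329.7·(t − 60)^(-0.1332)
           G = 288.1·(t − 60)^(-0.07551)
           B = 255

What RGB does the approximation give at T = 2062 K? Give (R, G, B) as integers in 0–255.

t = 2062/100 = 20.62; the t ≤ 66 branch applies.
R = 255 by definition for t ≤ 66.
G = 99.47·ln 20.62 − 161.1 = 99.47·3.0263 − 161.1 = 139.922.
B = 138.5·ln(20.62 − 10) − 305.0 = 138.5·ln 10.62 − 305.0 = 138.5·2.3627 − 305.0 = 22.239.
Rounded: (255, 140, 22).

(255, 140, 22)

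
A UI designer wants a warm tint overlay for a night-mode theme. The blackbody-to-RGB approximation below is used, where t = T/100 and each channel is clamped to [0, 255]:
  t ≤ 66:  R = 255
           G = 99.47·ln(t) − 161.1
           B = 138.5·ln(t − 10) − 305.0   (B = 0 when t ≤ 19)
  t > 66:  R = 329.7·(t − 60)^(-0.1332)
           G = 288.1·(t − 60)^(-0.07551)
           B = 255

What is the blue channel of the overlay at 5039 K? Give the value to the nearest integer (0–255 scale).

t = 5039/100 = 50.39; the t ≤ 66 branch applies.
B = 138.5·ln(50.39 − 10) − 305.0 = 138.5·ln 40.39 − 305.0 = 138.5·3.6986 − 305.0 = 207.254.
Rounded: 207.

207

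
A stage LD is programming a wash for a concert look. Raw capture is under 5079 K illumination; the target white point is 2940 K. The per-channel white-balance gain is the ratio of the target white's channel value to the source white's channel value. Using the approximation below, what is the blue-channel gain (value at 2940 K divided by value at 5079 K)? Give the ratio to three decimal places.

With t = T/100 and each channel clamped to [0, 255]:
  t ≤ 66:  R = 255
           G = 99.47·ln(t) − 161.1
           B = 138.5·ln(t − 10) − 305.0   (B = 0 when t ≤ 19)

At 5079 K (t = 50.79):
  B = 138.5·ln(50.79 − 10) − 305.0 = 138.5·ln 40.79 − 305.0 = 138.5·3.7084 − 305.0 = 208.619.
At 2940 K (t = 29.4):
  B = 138.5·ln(29.4 − 10) − 305.0 = 138.5·ln 19.4 − 305.0 = 138.5·2.9653 − 305.0 = 105.690.
Gain = 105.690 / 208.619 = 0.5066 → 0.507.

0.507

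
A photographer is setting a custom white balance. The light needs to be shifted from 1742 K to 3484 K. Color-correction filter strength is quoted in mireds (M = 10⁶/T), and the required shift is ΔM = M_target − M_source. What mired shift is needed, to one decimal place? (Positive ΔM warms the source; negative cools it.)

-287.0 mireds

M_source = 10⁶/1742 = 574.053; M_target = 10⁶/3484 = 287.026.
ΔM = 287.026 − 574.053 = -287.026 → -287.0 mireds, a cooling shift.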